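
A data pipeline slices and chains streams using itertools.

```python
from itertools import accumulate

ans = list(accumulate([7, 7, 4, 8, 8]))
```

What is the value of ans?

Step 1: accumulate computes running sums:
  + 7 = 7
  + 7 = 14
  + 4 = 18
  + 8 = 26
  + 8 = 34
Therefore ans = [7, 14, 18, 26, 34].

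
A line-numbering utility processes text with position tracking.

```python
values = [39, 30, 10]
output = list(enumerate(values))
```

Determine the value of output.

Step 1: enumerate pairs each element with its index:
  (0, 39)
  (1, 30)
  (2, 10)
Therefore output = [(0, 39), (1, 30), (2, 10)].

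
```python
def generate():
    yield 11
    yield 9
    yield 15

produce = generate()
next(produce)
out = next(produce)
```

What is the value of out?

Step 1: generate() creates a generator.
Step 2: next(produce) yields 11 (consumed and discarded).
Step 3: next(produce) yields 9, assigned to out.
Therefore out = 9.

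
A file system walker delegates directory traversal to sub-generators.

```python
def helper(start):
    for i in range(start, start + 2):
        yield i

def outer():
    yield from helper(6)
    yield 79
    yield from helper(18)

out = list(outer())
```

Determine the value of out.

Step 1: outer() delegates to helper(6):
  yield 6
  yield 7
Step 2: yield 79
Step 3: Delegates to helper(18):
  yield 18
  yield 19
Therefore out = [6, 7, 79, 18, 19].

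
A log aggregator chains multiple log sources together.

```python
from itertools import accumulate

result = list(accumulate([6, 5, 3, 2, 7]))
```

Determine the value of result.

Step 1: accumulate computes running sums:
  + 6 = 6
  + 5 = 11
  + 3 = 14
  + 2 = 16
  + 7 = 23
Therefore result = [6, 11, 14, 16, 23].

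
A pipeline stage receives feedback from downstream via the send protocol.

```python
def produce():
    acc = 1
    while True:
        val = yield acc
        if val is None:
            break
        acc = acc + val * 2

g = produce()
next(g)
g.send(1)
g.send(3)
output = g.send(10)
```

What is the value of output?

Step 1: next() -> yield acc=1.
Step 2: send(1) -> val=1, acc = 1 + 1*2 = 3, yield 3.
Step 3: send(3) -> val=3, acc = 3 + 3*2 = 9, yield 9.
Step 4: send(10) -> val=10, acc = 9 + 10*2 = 29, yield 29.
Therefore output = 29.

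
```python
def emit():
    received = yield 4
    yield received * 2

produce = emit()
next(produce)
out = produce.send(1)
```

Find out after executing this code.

Step 1: next(produce) advances to first yield, producing 4.
Step 2: send(1) resumes, received = 1.
Step 3: yield received * 2 = 1 * 2 = 2.
Therefore out = 2.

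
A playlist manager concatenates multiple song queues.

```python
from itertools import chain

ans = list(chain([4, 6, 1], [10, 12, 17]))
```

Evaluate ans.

Step 1: chain() concatenates iterables: [4, 6, 1] + [10, 12, 17].
Therefore ans = [4, 6, 1, 10, 12, 17].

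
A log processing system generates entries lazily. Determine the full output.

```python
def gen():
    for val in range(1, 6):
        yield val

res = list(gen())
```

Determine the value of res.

Step 1: The generator yields each value from range(1, 6).
Step 2: list() consumes all yields: [1, 2, 3, 4, 5].
Therefore res = [1, 2, 3, 4, 5].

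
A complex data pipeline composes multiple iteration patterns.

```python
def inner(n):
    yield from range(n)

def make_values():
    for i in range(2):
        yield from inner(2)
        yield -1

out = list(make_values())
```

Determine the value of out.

Step 1: For each i in range(2):
  i=0: yield from inner(2) -> [0, 1], then yield -1
  i=1: yield from inner(2) -> [0, 1], then yield -1
Therefore out = [0, 1, -1, 0, 1, -1].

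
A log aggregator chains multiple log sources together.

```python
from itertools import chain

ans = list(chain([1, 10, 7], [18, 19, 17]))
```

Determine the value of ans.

Step 1: chain() concatenates iterables: [1, 10, 7] + [18, 19, 17].
Therefore ans = [1, 10, 7, 18, 19, 17].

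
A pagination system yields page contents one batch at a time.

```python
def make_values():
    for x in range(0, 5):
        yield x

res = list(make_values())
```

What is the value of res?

Step 1: The generator yields each value from range(0, 5).
Step 2: list() consumes all yields: [0, 1, 2, 3, 4].
Therefore res = [0, 1, 2, 3, 4].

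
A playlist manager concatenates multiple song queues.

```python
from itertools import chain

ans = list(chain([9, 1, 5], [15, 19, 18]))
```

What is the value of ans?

Step 1: chain() concatenates iterables: [9, 1, 5] + [15, 19, 18].
Therefore ans = [9, 1, 5, 15, 19, 18].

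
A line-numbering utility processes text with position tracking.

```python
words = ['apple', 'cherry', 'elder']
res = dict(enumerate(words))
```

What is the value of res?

Step 1: enumerate pairs indices with words:
  0 -> 'apple'
  1 -> 'cherry'
  2 -> 'elder'
Therefore res = {0: 'apple', 1: 'cherry', 2: 'elder'}.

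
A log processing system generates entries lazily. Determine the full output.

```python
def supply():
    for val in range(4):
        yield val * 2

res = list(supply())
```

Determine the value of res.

Step 1: For each val in range(4), yield val * 2:
  val=0: yield 0 * 2 = 0
  val=1: yield 1 * 2 = 2
  val=2: yield 2 * 2 = 4
  val=3: yield 3 * 2 = 6
Therefore res = [0, 2, 4, 6].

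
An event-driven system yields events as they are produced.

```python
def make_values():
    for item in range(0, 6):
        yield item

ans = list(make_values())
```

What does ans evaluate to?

Step 1: The generator yields each value from range(0, 6).
Step 2: list() consumes all yields: [0, 1, 2, 3, 4, 5].
Therefore ans = [0, 1, 2, 3, 4, 5].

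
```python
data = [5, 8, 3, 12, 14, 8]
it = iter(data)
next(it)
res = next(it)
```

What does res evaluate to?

Step 1: Create iterator over [5, 8, 3, 12, 14, 8].
Step 2: next() consumes 5.
Step 3: next() returns 8.
Therefore res = 8.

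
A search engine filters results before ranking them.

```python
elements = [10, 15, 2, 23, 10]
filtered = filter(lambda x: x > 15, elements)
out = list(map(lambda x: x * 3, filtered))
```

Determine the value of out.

Step 1: Filter elements for elements > 15:
  10: removed
  15: removed
  2: removed
  23: kept
  10: removed
Step 2: Map x * 3 on filtered [23]:
  23 -> 69
Therefore out = [69].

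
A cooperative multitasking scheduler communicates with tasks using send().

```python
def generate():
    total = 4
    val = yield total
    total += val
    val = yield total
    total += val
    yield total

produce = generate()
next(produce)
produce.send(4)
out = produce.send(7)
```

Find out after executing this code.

Step 1: next() -> yield total=4.
Step 2: send(4) -> val=4, total = 4+4 = 8, yield 8.
Step 3: send(7) -> val=7, total = 8+7 = 15, yield 15.
Therefore out = 15.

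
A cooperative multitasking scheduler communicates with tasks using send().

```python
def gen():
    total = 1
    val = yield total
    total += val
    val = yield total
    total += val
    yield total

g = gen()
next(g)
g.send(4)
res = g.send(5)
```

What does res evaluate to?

Step 1: next() -> yield total=1.
Step 2: send(4) -> val=4, total = 1+4 = 5, yield 5.
Step 3: send(5) -> val=5, total = 5+5 = 10, yield 10.
Therefore res = 10.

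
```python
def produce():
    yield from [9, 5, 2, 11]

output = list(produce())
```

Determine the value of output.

Step 1: yield from delegates to the iterable, yielding each element.
Step 2: Collected values: [9, 5, 2, 11].
Therefore output = [9, 5, 2, 11].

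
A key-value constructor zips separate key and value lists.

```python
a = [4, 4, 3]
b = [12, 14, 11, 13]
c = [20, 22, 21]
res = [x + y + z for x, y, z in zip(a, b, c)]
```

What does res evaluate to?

Step 1: zip three lists (truncates to shortest, len=3):
  4 + 12 + 20 = 36
  4 + 14 + 22 = 40
  3 + 11 + 21 = 35
Therefore res = [36, 40, 35].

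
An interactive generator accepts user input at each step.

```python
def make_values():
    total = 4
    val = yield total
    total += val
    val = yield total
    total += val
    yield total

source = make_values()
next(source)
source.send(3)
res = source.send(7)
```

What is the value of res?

Step 1: next() -> yield total=4.
Step 2: send(3) -> val=3, total = 4+3 = 7, yield 7.
Step 3: send(7) -> val=7, total = 7+7 = 14, yield 14.
Therefore res = 14.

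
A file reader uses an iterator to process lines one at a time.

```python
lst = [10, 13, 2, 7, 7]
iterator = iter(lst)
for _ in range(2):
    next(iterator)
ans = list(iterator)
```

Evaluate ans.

Step 1: Create iterator over [10, 13, 2, 7, 7].
Step 2: Advance 2 positions (consuming [10, 13]).
Step 3: list() collects remaining elements: [2, 7, 7].
Therefore ans = [2, 7, 7].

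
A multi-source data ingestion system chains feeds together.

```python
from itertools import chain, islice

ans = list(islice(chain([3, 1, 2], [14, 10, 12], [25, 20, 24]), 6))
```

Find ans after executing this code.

Step 1: chain([3, 1, 2], [14, 10, 12], [25, 20, 24]) = [3, 1, 2, 14, 10, 12, 25, 20, 24].
Step 2: islice takes first 6 elements: [3, 1, 2, 14, 10, 12].
Therefore ans = [3, 1, 2, 14, 10, 12].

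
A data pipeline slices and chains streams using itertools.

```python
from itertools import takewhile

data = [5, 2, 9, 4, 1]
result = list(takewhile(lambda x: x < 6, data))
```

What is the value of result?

Step 1: takewhile stops at first element >= 6:
  5 < 6: take
  2 < 6: take
  9 >= 6: stop
Therefore result = [5, 2].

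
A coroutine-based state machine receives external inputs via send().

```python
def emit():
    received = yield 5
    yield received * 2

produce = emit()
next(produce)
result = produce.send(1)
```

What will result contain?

Step 1: next(produce) advances to first yield, producing 5.
Step 2: send(1) resumes, received = 1.
Step 3: yield received * 2 = 1 * 2 = 2.
Therefore result = 2.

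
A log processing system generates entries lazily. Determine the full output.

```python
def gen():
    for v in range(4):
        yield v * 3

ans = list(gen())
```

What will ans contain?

Step 1: For each v in range(4), yield v * 3:
  v=0: yield 0 * 3 = 0
  v=1: yield 1 * 3 = 3
  v=2: yield 2 * 3 = 6
  v=3: yield 3 * 3 = 9
Therefore ans = [0, 3, 6, 9].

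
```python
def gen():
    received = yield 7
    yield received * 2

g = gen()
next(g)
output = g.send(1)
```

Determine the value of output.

Step 1: next(g) advances to first yield, producing 7.
Step 2: send(1) resumes, received = 1.
Step 3: yield received * 2 = 1 * 2 = 2.
Therefore output = 2.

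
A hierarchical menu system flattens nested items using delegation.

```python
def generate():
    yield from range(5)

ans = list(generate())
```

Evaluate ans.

Step 1: yield from delegates to the iterable, yielding each element.
Step 2: Collected values: [0, 1, 2, 3, 4].
Therefore ans = [0, 1, 2, 3, 4].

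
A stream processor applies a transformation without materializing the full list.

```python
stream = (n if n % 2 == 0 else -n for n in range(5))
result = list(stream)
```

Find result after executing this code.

Step 1: For each n in range(5), yield n if even, else -n:
  n=0: even, yield 0
  n=1: odd, yield -1
  n=2: even, yield 2
  n=3: odd, yield -3
  n=4: even, yield 4
Therefore result = [0, -1, 2, -3, 4].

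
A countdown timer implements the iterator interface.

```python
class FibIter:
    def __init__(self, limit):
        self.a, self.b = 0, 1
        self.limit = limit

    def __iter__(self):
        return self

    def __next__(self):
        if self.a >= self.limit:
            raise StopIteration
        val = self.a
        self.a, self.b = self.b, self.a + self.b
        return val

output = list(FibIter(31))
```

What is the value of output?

Step 1: Fibonacci-like sequence (a=0, b=1) until >= 31:
  Yield 0, then a,b = 1,1
  Yield 1, then a,b = 1,2
  Yield 1, then a,b = 2,3
  Yield 2, then a,b = 3,5
  Yield 3, then a,b = 5,8
  Yield 5, then a,b = 8,13
  Yield 8, then a,b = 13,21
  Yield 13, then a,b = 21,34
  Yield 21, then a,b = 34,55
Step 2: 34 >= 31, stop.
Therefore output = [0, 1, 1, 2, 3, 5, 8, 13, 21].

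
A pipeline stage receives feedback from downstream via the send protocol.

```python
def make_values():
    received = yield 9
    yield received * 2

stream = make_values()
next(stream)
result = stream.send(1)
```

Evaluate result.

Step 1: next(stream) advances to first yield, producing 9.
Step 2: send(1) resumes, received = 1.
Step 3: yield received * 2 = 1 * 2 = 2.
Therefore result = 2.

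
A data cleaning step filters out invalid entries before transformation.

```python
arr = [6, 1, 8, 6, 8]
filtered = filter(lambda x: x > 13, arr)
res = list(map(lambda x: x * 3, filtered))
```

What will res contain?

Step 1: Filter arr for elements > 13:
  6: removed
  1: removed
  8: removed
  6: removed
  8: removed
Step 2: Map x * 3 on filtered []:
Therefore res = [].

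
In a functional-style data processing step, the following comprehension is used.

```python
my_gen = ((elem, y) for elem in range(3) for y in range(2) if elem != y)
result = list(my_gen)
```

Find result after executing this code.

Step 1: Nested generator over range(3) x range(2) where elem != y:
  (0, 0): excluded (elem == y)
  (0, 1): included
  (1, 0): included
  (1, 1): excluded (elem == y)
  (2, 0): included
  (2, 1): included
Therefore result = [(0, 1), (1, 0), (2, 0), (2, 1)].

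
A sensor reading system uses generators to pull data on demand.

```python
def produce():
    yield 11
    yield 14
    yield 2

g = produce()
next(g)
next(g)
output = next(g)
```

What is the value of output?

Step 1: produce() creates a generator.
Step 2: next(g) yields 11 (consumed and discarded).
Step 3: next(g) yields 14 (consumed and discarded).
Step 4: next(g) yields 2, assigned to output.
Therefore output = 2.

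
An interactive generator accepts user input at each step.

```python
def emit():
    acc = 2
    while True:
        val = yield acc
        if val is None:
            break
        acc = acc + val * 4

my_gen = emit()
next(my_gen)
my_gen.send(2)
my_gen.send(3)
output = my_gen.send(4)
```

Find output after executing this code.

Step 1: next() -> yield acc=2.
Step 2: send(2) -> val=2, acc = 2 + 2*4 = 10, yield 10.
Step 3: send(3) -> val=3, acc = 10 + 3*4 = 22, yield 22.
Step 4: send(4) -> val=4, acc = 22 + 4*4 = 38, yield 38.
Therefore output = 38.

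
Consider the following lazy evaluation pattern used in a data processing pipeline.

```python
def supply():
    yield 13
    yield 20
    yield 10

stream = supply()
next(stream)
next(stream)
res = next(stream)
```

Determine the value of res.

Step 1: supply() creates a generator.
Step 2: next(stream) yields 13 (consumed and discarded).
Step 3: next(stream) yields 20 (consumed and discarded).
Step 4: next(stream) yields 10, assigned to res.
Therefore res = 10.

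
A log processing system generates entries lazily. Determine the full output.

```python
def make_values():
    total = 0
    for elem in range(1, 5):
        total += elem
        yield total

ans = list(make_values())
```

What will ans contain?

Step 1: Generator accumulates running sum:
  elem=1: total = 1, yield 1
  elem=2: total = 3, yield 3
  elem=3: total = 6, yield 6
  elem=4: total = 10, yield 10
Therefore ans = [1, 3, 6, 10].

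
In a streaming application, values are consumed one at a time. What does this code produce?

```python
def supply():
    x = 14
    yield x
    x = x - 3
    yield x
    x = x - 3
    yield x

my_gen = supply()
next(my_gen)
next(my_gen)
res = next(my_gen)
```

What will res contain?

Step 1: Trace through generator execution:
  Yield 1: x starts at 14, yield 14
  Yield 2: x = 14 - 3 = 11, yield 11
  Yield 3: x = 11 - 3 = 8, yield 8
Step 2: First next() gets 14, second next() gets the second value, third next() yields 8.
Therefore res = 8.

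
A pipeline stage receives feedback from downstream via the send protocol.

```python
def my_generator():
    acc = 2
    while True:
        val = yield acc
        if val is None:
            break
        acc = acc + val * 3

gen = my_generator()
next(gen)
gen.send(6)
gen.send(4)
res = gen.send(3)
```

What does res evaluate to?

Step 1: next() -> yield acc=2.
Step 2: send(6) -> val=6, acc = 2 + 6*3 = 20, yield 20.
Step 3: send(4) -> val=4, acc = 20 + 4*3 = 32, yield 32.
Step 4: send(3) -> val=3, acc = 32 + 3*3 = 41, yield 41.
Therefore res = 41.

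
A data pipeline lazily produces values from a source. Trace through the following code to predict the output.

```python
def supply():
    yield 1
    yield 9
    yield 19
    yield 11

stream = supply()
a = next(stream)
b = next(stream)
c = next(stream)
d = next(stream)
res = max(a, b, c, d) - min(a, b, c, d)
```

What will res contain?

Step 1: Create generator and consume all values:
  a = next(stream) = 1
  b = next(stream) = 9
  c = next(stream) = 19
  d = next(stream) = 11
Step 2: max = 19, min = 1, res = 19 - 1 = 18.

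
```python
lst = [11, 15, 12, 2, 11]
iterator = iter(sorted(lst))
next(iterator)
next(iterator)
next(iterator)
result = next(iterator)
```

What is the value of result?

Step 1: sorted([11, 15, 12, 2, 11]) = [2, 11, 11, 12, 15].
Step 2: Create iterator and skip 3 elements.
Step 3: next() returns 12.
Therefore result = 12.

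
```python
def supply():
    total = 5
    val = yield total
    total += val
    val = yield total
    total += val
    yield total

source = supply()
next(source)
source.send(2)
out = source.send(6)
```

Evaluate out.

Step 1: next() -> yield total=5.
Step 2: send(2) -> val=2, total = 5+2 = 7, yield 7.
Step 3: send(6) -> val=6, total = 7+6 = 13, yield 13.
Therefore out = 13.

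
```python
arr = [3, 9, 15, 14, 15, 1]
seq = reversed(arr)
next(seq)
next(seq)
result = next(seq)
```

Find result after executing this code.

Step 1: reversed([3, 9, 15, 14, 15, 1]) gives iterator: [1, 15, 14, 15, 9, 3].
Step 2: First next() = 1, second next() = 15.
Step 3: Third next() = 14.
Therefore result = 14.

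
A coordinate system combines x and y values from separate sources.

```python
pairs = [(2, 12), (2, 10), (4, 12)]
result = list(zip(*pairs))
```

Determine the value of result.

Step 1: zip(*pairs) transposes: unzips [(2, 12), (2, 10), (4, 12)] into separate sequences.
Step 2: First elements: (2, 2, 4), second elements: (12, 10, 12).
Therefore result = [(2, 2, 4), (12, 10, 12)].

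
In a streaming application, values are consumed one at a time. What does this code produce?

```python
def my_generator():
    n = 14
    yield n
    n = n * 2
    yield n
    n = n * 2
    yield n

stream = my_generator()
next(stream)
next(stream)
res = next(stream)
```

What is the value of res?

Step 1: Trace through generator execution:
  Yield 1: n starts at 14, yield 14
  Yield 2: n = 14 * 2 = 28, yield 28
  Yield 3: n = 28 * 2 = 56, yield 56
Step 2: First next() gets 14, second next() gets the second value, third next() yields 56.
Therefore res = 56.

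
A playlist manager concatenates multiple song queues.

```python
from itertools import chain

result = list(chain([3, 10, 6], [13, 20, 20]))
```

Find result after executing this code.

Step 1: chain() concatenates iterables: [3, 10, 6] + [13, 20, 20].
Therefore result = [3, 10, 6, 13, 20, 20].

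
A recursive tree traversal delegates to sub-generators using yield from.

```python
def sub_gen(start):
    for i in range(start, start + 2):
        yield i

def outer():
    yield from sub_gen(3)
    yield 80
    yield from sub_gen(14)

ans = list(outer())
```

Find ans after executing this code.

Step 1: outer() delegates to sub_gen(3):
  yield 3
  yield 4
Step 2: yield 80
Step 3: Delegates to sub_gen(14):
  yield 14
  yield 15
Therefore ans = [3, 4, 80, 14, 15].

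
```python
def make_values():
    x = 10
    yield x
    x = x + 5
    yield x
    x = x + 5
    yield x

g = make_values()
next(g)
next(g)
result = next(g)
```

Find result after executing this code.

Step 1: Trace through generator execution:
  Yield 1: x starts at 10, yield 10
  Yield 2: x = 10 + 5 = 15, yield 15
  Yield 3: x = 15 + 5 = 20, yield 20
Step 2: First next() gets 10, second next() gets the second value, third next() yields 20.
Therefore result = 20.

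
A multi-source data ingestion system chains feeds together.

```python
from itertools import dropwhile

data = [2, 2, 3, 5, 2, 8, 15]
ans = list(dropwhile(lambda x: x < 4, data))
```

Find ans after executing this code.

Step 1: dropwhile drops elements while < 4:
  2 < 4: dropped
  2 < 4: dropped
  3 < 4: dropped
  5: kept (dropping stopped)
Step 2: Remaining elements kept regardless of condition.
Therefore ans = [5, 2, 8, 15].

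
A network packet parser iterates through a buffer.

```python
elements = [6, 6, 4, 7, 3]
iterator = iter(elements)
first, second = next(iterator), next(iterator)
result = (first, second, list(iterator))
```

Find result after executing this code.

Step 1: Create iterator over [6, 6, 4, 7, 3].
Step 2: first = 6, second = 6.
Step 3: Remaining elements: [4, 7, 3].
Therefore result = (6, 6, [4, 7, 3]).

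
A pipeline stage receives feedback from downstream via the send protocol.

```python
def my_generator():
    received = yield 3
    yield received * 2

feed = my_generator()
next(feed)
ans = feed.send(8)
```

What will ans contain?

Step 1: next(feed) advances to first yield, producing 3.
Step 2: send(8) resumes, received = 8.
Step 3: yield received * 2 = 8 * 2 = 16.
Therefore ans = 16.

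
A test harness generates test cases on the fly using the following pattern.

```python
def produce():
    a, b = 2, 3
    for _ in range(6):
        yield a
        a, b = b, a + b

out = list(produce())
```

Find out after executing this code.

Step 1: Fibonacci-like sequence starting with a=2, b=3:
  Iteration 1: yield a=2, then a,b = 3,5
  Iteration 2: yield a=3, then a,b = 5,8
  Iteration 3: yield a=5, then a,b = 8,13
  Iteration 4: yield a=8, then a,b = 13,21
  Iteration 5: yield a=13, then a,b = 21,34
  Iteration 6: yield a=21, then a,b = 34,55
Therefore out = [2, 3, 5, 8, 13, 21].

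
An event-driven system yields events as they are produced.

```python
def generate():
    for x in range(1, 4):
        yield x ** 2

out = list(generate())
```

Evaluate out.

Step 1: For each x in range(1, 4), yield x**2:
  x=1: yield 1**2 = 1
  x=2: yield 2**2 = 4
  x=3: yield 3**2 = 9
Therefore out = [1, 4, 9].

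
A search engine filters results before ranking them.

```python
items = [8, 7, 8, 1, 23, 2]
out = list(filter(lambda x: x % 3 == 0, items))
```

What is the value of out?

Step 1: Filter elements divisible by 3:
  8 % 3 = 2: removed
  7 % 3 = 1: removed
  8 % 3 = 2: removed
  1 % 3 = 1: removed
  23 % 3 = 2: removed
  2 % 3 = 2: removed
Therefore out = [].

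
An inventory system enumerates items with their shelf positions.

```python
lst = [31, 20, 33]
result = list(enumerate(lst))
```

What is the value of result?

Step 1: enumerate pairs each element with its index:
  (0, 31)
  (1, 20)
  (2, 33)
Therefore result = [(0, 31), (1, 20), (2, 33)].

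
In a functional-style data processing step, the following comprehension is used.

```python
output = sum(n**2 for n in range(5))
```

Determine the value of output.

Step 1: Compute n**2 for each n in range(5):
  n=0: 0**2 = 0
  n=1: 1**2 = 1
  n=2: 2**2 = 4
  n=3: 3**2 = 9
  n=4: 4**2 = 16
Step 2: sum = 0 + 1 + 4 + 9 + 16 = 30.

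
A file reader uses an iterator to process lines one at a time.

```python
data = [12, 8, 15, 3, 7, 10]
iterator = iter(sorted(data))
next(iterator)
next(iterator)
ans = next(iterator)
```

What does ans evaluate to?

Step 1: sorted([12, 8, 15, 3, 7, 10]) = [3, 7, 8, 10, 12, 15].
Step 2: Create iterator and skip 2 elements.
Step 3: next() returns 8.
Therefore ans = 8.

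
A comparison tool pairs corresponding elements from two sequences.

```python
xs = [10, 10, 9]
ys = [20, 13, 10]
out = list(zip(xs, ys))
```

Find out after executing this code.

Step 1: zip pairs elements at same index:
  Index 0: (10, 20)
  Index 1: (10, 13)
  Index 2: (9, 10)
Therefore out = [(10, 20), (10, 13), (9, 10)].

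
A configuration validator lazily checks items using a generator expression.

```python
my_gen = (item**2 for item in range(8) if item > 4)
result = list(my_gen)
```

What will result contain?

Step 1: For range(8), keep item > 4, then square:
  item=0: 0 <= 4, excluded
  item=1: 1 <= 4, excluded
  item=2: 2 <= 4, excluded
  item=3: 3 <= 4, excluded
  item=4: 4 <= 4, excluded
  item=5: 5 > 4, yield 5**2 = 25
  item=6: 6 > 4, yield 6**2 = 36
  item=7: 7 > 4, yield 7**2 = 49
Therefore result = [25, 36, 49].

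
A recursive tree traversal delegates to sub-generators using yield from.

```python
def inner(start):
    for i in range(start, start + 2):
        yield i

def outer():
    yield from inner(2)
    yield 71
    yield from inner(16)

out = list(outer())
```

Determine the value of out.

Step 1: outer() delegates to inner(2):
  yield 2
  yield 3
Step 2: yield 71
Step 3: Delegates to inner(16):
  yield 16
  yield 17
Therefore out = [2, 3, 71, 16, 17].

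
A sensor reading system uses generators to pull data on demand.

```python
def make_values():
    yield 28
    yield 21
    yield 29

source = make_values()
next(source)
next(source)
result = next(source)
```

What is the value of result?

Step 1: make_values() creates a generator.
Step 2: next(source) yields 28 (consumed and discarded).
Step 3: next(source) yields 21 (consumed and discarded).
Step 4: next(source) yields 29, assigned to result.
Therefore result = 29.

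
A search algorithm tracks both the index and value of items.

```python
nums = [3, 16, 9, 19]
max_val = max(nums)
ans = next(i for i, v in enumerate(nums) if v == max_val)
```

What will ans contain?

Step 1: max([3, 16, 9, 19]) = 19.
Step 2: Find first index where value == 19:
  Index 0: 3 != 19
  Index 1: 16 != 19
  Index 2: 9 != 19
  Index 3: 19 == 19, found!
Therefore ans = 3.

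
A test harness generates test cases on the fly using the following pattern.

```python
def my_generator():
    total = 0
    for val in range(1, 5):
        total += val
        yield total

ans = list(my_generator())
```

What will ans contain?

Step 1: Generator accumulates running sum:
  val=1: total = 1, yield 1
  val=2: total = 3, yield 3
  val=3: total = 6, yield 6
  val=4: total = 10, yield 10
Therefore ans = [1, 3, 6, 10].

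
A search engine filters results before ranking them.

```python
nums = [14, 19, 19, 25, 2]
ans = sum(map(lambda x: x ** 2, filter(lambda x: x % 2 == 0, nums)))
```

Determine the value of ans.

Step 1: Filter even numbers from [14, 19, 19, 25, 2]: [14, 2]
Step 2: Square each: [196, 4]
Step 3: Sum = 200.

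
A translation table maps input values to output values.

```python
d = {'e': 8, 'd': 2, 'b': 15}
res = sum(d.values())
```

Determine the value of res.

Step 1: d.values() = [8, 2, 15].
Step 2: sum = 25.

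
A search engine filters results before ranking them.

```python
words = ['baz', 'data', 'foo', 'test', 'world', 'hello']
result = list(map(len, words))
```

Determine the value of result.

Step 1: Map len() to each word:
  'baz' -> 3
  'data' -> 4
  'foo' -> 3
  'test' -> 4
  'world' -> 5
  'hello' -> 5
Therefore result = [3, 4, 3, 4, 5, 5].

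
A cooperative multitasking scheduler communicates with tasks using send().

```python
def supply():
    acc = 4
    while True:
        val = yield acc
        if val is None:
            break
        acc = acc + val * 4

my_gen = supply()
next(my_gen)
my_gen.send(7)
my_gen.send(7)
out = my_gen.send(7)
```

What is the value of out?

Step 1: next() -> yield acc=4.
Step 2: send(7) -> val=7, acc = 4 + 7*4 = 32, yield 32.
Step 3: send(7) -> val=7, acc = 32 + 7*4 = 60, yield 60.
Step 4: send(7) -> val=7, acc = 60 + 7*4 = 88, yield 88.
Therefore out = 88.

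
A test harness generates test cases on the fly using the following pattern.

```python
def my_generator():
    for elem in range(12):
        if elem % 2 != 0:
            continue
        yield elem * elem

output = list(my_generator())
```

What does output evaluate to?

Step 1: Only yield elem**2 when elem is divisible by 2:
  elem=0: 0 % 2 == 0, yield 0**2 = 0
  elem=2: 2 % 2 == 0, yield 2**2 = 4
  elem=4: 4 % 2 == 0, yield 4**2 = 16
  elem=6: 6 % 2 == 0, yield 6**2 = 36
  elem=8: 8 % 2 == 0, yield 8**2 = 64
  elem=10: 10 % 2 == 0, yield 10**2 = 100
Therefore output = [0, 4, 16, 36, 64, 100].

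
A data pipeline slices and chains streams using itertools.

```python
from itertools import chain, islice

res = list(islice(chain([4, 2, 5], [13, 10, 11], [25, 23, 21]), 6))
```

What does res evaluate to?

Step 1: chain([4, 2, 5], [13, 10, 11], [25, 23, 21]) = [4, 2, 5, 13, 10, 11, 25, 23, 21].
Step 2: islice takes first 6 elements: [4, 2, 5, 13, 10, 11].
Therefore res = [4, 2, 5, 13, 10, 11].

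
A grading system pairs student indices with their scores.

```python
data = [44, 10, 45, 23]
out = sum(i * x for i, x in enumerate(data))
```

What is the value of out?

Step 1: Compute i * x for each (i, x) in enumerate([44, 10, 45, 23]):
  i=0, x=44: 0*44 = 0
  i=1, x=10: 1*10 = 10
  i=2, x=45: 2*45 = 90
  i=3, x=23: 3*23 = 69
Step 2: sum = 0 + 10 + 90 + 69 = 169.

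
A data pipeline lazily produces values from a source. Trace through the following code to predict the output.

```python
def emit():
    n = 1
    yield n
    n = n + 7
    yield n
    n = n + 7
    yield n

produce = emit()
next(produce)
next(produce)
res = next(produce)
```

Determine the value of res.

Step 1: Trace through generator execution:
  Yield 1: n starts at 1, yield 1
  Yield 2: n = 1 + 7 = 8, yield 8
  Yield 3: n = 8 + 7 = 15, yield 15
Step 2: First next() gets 1, second next() gets the second value, third next() yields 15.
Therefore res = 15.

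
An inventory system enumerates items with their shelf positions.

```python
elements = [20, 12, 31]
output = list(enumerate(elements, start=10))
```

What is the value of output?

Step 1: enumerate with start=10:
  (10, 20)
  (11, 12)
  (12, 31)
Therefore output = [(10, 20), (11, 12), (12, 31)].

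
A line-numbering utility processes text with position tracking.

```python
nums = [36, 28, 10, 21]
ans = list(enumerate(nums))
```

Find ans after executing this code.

Step 1: enumerate pairs each element with its index:
  (0, 36)
  (1, 28)
  (2, 10)
  (3, 21)
Therefore ans = [(0, 36), (1, 28), (2, 10), (3, 21)].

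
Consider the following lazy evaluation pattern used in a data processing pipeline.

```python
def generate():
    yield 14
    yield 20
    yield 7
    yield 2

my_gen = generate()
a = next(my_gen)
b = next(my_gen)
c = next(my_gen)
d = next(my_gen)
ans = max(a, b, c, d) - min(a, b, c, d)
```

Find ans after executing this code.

Step 1: Create generator and consume all values:
  a = next(my_gen) = 14
  b = next(my_gen) = 20
  c = next(my_gen) = 7
  d = next(my_gen) = 2
Step 2: max = 20, min = 2, ans = 20 - 2 = 18.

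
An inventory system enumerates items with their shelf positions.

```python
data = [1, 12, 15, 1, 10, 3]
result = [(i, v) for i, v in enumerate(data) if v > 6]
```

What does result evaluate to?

Step 1: Filter enumerate([1, 12, 15, 1, 10, 3]) keeping v > 6:
  (0, 1): 1 <= 6, excluded
  (1, 12): 12 > 6, included
  (2, 15): 15 > 6, included
  (3, 1): 1 <= 6, excluded
  (4, 10): 10 > 6, included
  (5, 3): 3 <= 6, excluded
Therefore result = [(1, 12), (2, 15), (4, 10)].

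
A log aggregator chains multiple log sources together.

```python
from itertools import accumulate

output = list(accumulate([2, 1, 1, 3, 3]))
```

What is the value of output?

Step 1: accumulate computes running sums:
  + 2 = 2
  + 1 = 3
  + 1 = 4
  + 3 = 7
  + 3 = 10
Therefore output = [2, 3, 4, 7, 10].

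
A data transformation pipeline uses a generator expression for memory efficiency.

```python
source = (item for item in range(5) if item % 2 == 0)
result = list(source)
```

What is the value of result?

Step 1: Filter range(5) keeping only even values:
  item=0: even, included
  item=1: odd, excluded
  item=2: even, included
  item=3: odd, excluded
  item=4: even, included
Therefore result = [0, 2, 4].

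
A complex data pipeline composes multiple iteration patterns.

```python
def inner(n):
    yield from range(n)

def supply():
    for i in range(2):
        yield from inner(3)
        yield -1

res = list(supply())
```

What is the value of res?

Step 1: For each i in range(2):
  i=0: yield from inner(3) -> [0, 1, 2], then yield -1
  i=1: yield from inner(3) -> [0, 1, 2], then yield -1
Therefore res = [0, 1, 2, -1, 0, 1, 2, -1].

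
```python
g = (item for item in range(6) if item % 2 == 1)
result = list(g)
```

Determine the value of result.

Step 1: Filter range(6) keeping only odd values:
  item=0: even, excluded
  item=1: odd, included
  item=2: even, excluded
  item=3: odd, included
  item=4: even, excluded
  item=5: odd, included
Therefore result = [1, 3, 5].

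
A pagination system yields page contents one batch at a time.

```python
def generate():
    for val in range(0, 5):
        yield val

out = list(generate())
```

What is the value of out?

Step 1: The generator yields each value from range(0, 5).
Step 2: list() consumes all yields: [0, 1, 2, 3, 4].
Therefore out = [0, 1, 2, 3, 4].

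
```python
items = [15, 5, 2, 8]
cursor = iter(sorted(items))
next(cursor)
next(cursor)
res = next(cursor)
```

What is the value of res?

Step 1: sorted([15, 5, 2, 8]) = [2, 5, 8, 15].
Step 2: Create iterator and skip 2 elements.
Step 3: next() returns 8.
Therefore res = 8.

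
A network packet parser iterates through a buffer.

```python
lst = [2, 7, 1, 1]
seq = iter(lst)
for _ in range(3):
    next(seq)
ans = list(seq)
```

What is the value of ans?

Step 1: Create iterator over [2, 7, 1, 1].
Step 2: Advance 3 positions (consuming [2, 7, 1]).
Step 3: list() collects remaining elements: [1].
Therefore ans = [1].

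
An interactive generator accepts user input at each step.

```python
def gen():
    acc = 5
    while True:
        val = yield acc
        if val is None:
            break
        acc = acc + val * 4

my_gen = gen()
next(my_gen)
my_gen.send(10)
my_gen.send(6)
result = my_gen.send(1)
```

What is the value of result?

Step 1: next() -> yield acc=5.
Step 2: send(10) -> val=10, acc = 5 + 10*4 = 45, yield 45.
Step 3: send(6) -> val=6, acc = 45 + 6*4 = 69, yield 69.
Step 4: send(1) -> val=1, acc = 69 + 1*4 = 73, yield 73.
Therefore result = 73.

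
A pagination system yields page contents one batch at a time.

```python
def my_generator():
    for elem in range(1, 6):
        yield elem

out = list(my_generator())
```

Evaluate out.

Step 1: The generator yields each value from range(1, 6).
Step 2: list() consumes all yields: [1, 2, 3, 4, 5].
Therefore out = [1, 2, 3, 4, 5].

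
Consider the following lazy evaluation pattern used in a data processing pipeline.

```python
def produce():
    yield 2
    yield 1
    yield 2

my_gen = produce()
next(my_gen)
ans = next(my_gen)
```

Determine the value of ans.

Step 1: produce() creates a generator.
Step 2: next(my_gen) yields 2 (consumed and discarded).
Step 3: next(my_gen) yields 1, assigned to ans.
Therefore ans = 1.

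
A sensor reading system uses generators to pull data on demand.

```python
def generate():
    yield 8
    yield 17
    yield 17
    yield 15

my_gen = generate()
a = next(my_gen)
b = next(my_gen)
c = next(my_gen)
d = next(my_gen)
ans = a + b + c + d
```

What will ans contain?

Step 1: Create generator and consume all values:
  a = next(my_gen) = 8
  b = next(my_gen) = 17
  c = next(my_gen) = 17
  d = next(my_gen) = 15
Step 2: ans = 8 + 17 + 17 + 15 = 57.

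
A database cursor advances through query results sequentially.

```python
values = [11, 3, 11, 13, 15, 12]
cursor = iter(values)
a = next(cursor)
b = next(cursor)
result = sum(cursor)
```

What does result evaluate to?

Step 1: Create iterator over [11, 3, 11, 13, 15, 12].
Step 2: a = next() = 11, b = next() = 3.
Step 3: sum() of remaining [11, 13, 15, 12] = 51.
Therefore result = 51.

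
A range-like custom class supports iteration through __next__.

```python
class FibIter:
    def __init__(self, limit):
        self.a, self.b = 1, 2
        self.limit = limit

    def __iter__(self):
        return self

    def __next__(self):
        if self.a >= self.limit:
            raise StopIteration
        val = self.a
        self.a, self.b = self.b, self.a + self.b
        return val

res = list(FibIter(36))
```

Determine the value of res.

Step 1: Fibonacci-like sequence (a=1, b=2) until >= 36:
  Yield 1, then a,b = 2,3
  Yield 2, then a,b = 3,5
  Yield 3, then a,b = 5,8
  Yield 5, then a,b = 8,13
  Yield 8, then a,b = 13,21
  Yield 13, then a,b = 21,34
  Yield 21, then a,b = 34,55
  Yield 34, then a,b = 55,89
Step 2: 55 >= 36, stop.
Therefore res = [1, 2, 3, 5, 8, 13, 21, 34].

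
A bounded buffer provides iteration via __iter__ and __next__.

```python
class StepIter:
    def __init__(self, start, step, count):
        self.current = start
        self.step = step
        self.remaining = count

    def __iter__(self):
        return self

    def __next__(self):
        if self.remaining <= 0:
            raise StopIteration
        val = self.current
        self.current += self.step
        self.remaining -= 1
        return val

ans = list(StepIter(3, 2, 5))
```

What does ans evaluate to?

Step 1: StepIter starts at 3, increments by 2, for 5 steps:
  Yield 3, then current += 2
  Yield 5, then current += 2
  Yield 7, then current += 2
  Yield 9, then current += 2
  Yield 11, then current += 2
Therefore ans = [3, 5, 7, 9, 11].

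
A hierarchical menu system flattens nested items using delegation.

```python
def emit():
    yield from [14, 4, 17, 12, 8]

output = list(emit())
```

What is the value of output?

Step 1: yield from delegates to the iterable, yielding each element.
Step 2: Collected values: [14, 4, 17, 12, 8].
Therefore output = [14, 4, 17, 12, 8].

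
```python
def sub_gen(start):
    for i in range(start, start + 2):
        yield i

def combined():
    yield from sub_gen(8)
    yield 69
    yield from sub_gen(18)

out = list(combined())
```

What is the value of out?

Step 1: combined() delegates to sub_gen(8):
  yield 8
  yield 9
Step 2: yield 69
Step 3: Delegates to sub_gen(18):
  yield 18
  yield 19
Therefore out = [8, 9, 69, 18, 19].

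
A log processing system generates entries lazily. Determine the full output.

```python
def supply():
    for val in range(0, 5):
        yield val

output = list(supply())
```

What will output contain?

Step 1: The generator yields each value from range(0, 5).
Step 2: list() consumes all yields: [0, 1, 2, 3, 4].
Therefore output = [0, 1, 2, 3, 4].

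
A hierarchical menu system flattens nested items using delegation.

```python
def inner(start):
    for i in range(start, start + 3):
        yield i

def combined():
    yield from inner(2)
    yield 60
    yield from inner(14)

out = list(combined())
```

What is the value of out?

Step 1: combined() delegates to inner(2):
  yield 2
  yield 3
  yield 4
Step 2: yield 60
Step 3: Delegates to inner(14):
  yield 14
  yield 15
  yield 16
Therefore out = [2, 3, 4, 60, 14, 15, 16].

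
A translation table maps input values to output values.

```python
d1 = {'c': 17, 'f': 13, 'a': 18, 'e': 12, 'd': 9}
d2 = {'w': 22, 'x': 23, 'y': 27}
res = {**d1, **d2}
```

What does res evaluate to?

Step 1: Merge d1 and d2 (d2 values override on key conflicts).
Step 2: d1 has keys ['c', 'f', 'a', 'e', 'd'], d2 has keys ['w', 'x', 'y'].
Therefore res = {'c': 17, 'f': 13, 'a': 18, 'e': 12, 'd': 9, 'w': 22, 'x': 23, 'y': 27}.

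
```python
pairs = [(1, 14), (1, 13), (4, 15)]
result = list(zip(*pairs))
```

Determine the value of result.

Step 1: zip(*pairs) transposes: unzips [(1, 14), (1, 13), (4, 15)] into separate sequences.
Step 2: First elements: (1, 1, 4), second elements: (14, 13, 15).
Therefore result = [(1, 1, 4), (14, 13, 15)].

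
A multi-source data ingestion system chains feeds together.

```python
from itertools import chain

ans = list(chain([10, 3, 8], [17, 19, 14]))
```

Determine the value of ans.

Step 1: chain() concatenates iterables: [10, 3, 8] + [17, 19, 14].
Therefore ans = [10, 3, 8, 17, 19, 14].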